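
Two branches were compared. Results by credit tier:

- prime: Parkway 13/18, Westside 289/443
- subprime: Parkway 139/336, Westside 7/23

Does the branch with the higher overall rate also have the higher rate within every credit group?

No

Prime: Parkway 13/18 = 72.2%, Westside 289/443 = 65.2% → Parkway
Subprime: Parkway 139/336 = 41.4%, Westside 7/23 = 30.4% → Parkway
Overall: Parkway 152/354 = 42.9%, Westside 296/466 = 63.5% → Westside
Parkway wins each credit group but Westside wins overall — the comparison reverses. Parkway's applications skew toward subprime, which has a lower base rate.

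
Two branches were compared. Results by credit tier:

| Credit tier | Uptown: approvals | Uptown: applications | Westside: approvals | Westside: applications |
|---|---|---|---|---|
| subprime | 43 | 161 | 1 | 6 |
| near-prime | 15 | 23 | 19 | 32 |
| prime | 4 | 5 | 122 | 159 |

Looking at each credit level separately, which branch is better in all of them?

Subprime: Uptown 43/161 = 26.7%, Westside 1/6 = 16.7% → Uptown
Near-prime: Uptown 15/23 = 65.2%, Westside 19/32 = 59.4% → Uptown
Prime: Uptown 4/5 = 80.0%, Westside 122/159 = 76.7% → Uptown
Uptown has the higher rate in all 3 groups.

Uptown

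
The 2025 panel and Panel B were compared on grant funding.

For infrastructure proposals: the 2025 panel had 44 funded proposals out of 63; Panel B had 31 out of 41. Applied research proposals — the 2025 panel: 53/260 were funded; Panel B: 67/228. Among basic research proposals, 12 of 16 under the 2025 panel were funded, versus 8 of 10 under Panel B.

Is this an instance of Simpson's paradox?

Infrastructure: the 2025 panel 44/63 = 69.8%, Panel B 31/41 = 75.6% → Panel B
Applied research: the 2025 panel 53/260 = 20.4%, Panel B 67/228 = 29.4% → Panel B
Basic research: the 2025 panel 12/16 = 75.0%, Panel B 8/10 = 80.0% → Panel B
Overall: the 2025 panel 109/339 = 32.2%, Panel B 106/279 = 38.0% → Panel B
Panel B wins overall and in every proposal group — no reversal.

No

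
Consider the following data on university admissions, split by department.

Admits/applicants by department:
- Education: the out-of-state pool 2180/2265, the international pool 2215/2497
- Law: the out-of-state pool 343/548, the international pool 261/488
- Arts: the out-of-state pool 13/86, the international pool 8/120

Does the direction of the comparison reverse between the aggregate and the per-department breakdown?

No

Education: the out-of-state pool 2180/2265 = 96.2%, the international pool 2215/2497 = 88.7% → the out-of-state pool
Law: the out-of-state pool 343/548 = 62.6%, the international pool 261/488 = 53.5% → the out-of-state pool
Arts: the out-of-state pool 13/86 = 15.1%, the international pool 8/120 = 6.7% → the out-of-state pool
Overall: the out-of-state pool 2536/2899 = 87.5%, the international pool 2484/3105 = 80.0% → the out-of-state pool
The out-of-state pool wins overall and in every department group — no reversal.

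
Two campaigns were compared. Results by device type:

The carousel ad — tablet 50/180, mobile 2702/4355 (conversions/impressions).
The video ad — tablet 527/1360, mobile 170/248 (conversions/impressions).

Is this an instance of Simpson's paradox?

Tablet: the carousel ad 50/180 = 27.8%, the video ad 527/1360 = 38.8% → the video ad
Mobile: the carousel ad 2702/4355 = 62.0%, the video ad 170/248 = 68.5% → the video ad
Overall: the carousel ad 2752/4535 = 60.7%, the video ad 697/1608 = 43.3% → the carousel ad
The video ad wins each device group but the carousel ad wins overall — the comparison reverses. The video ad's impressions skew toward tablet, which has a lower base rate.

Yes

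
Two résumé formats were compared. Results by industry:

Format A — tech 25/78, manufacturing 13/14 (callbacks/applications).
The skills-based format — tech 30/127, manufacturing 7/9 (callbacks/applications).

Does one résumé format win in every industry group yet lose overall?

Tech: Format A 25/78 = 32.1%, the skills-based format 30/127 = 23.6% → Format A
Manufacturing: Format A 13/14 = 92.9%, the skills-based format 7/9 = 77.8% → Format A
Overall: Format A 38/92 = 41.3%, the skills-based format 37/136 = 27.2% → Format A
Format A wins overall and in every industry group — no reversal.

No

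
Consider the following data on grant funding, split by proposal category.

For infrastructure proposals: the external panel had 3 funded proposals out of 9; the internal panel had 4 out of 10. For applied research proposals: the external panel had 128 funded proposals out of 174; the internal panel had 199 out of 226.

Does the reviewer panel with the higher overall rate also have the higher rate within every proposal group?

Infrastructure: the external panel 3/9 = 33.3%, the internal panel 4/10 = 40.0% → the internal panel
Applied research: the external panel 128/174 = 73.6%, the internal panel 199/226 = 88.1% → the internal panel
Overall: the external panel 131/183 = 71.6%, the internal panel 203/236 = 86.0% → the internal panel
The internal panel wins overall and in every proposal group — no reversal.

Yes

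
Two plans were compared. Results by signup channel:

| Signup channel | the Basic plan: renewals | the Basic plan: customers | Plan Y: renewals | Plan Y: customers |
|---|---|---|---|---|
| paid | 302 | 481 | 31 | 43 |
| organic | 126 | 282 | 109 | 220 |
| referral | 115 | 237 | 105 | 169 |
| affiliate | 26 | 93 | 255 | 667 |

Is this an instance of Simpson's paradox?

Yes

Paid: the Basic plan 302/481 = 62.8%, Plan Y 31/43 = 72.1% → Plan Y
Organic: the Basic plan 126/282 = 44.7%, Plan Y 109/220 = 49.5% → Plan Y
Referral: the Basic plan 115/237 = 48.5%, Plan Y 105/169 = 62.1% → Plan Y
Affiliate: the Basic plan 26/93 = 28.0%, Plan Y 255/667 = 38.2% → Plan Y
Overall: the Basic plan 569/1093 = 52.1%, Plan Y 500/1099 = 45.5% → the Basic plan
Plan Y wins each signup group but the Basic plan wins overall — the comparison reverses. Plan Y's customers skew toward affiliate, which has a lower base rate.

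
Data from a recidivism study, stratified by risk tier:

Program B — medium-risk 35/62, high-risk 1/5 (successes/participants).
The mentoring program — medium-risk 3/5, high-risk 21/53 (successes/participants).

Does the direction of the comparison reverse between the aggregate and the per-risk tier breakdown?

Yes

Medium-risk: Program B 35/62 = 56.5%, the mentoring program 3/5 = 60.0% → the mentoring program
High-risk: Program B 1/5 = 20.0%, the mentoring program 21/53 = 39.6% → the mentoring program
Overall: Program B 36/67 = 53.7%, the mentoring program 24/58 = 41.4% → Program B
The mentoring program wins each risk group but Program B wins overall — the comparison reverses. The mentoring program's participants skew toward high-risk, which has a lower base rate.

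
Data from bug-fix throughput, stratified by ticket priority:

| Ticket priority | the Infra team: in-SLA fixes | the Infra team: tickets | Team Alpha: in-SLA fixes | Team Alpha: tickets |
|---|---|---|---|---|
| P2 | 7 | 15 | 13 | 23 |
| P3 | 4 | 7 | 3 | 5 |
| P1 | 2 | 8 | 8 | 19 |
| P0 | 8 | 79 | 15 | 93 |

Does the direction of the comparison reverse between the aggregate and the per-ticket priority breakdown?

P2: the Infra team 7/15 = 46.7%, Team Alpha 13/23 = 56.5% → Team Alpha
P3: the Infra team 4/7 = 57.1%, Team Alpha 3/5 = 60.0% → Team Alpha
P1: the Infra team 2/8 = 25.0%, Team Alpha 8/19 = 42.1% → Team Alpha
P0: the Infra team 8/79 = 10.1%, Team Alpha 15/93 = 16.1% → Team Alpha
Overall: the Infra team 21/109 = 19.3%, Team Alpha 39/140 = 27.9% → Team Alpha
Team Alpha wins overall and in every ticket group — no reversal.

No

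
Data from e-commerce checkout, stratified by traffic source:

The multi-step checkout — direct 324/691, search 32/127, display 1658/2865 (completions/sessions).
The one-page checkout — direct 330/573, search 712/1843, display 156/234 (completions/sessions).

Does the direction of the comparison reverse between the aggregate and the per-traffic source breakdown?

Direct: the multi-step checkout 324/691 = 46.9%, the one-page checkout 330/573 = 57.6% → the one-page checkout
Search: the multi-step checkout 32/127 = 25.2%, the one-page checkout 712/1843 = 38.6% → the one-page checkout
Display: the multi-step checkout 1658/2865 = 57.9%, the one-page checkout 156/234 = 66.7% → the one-page checkout
Overall: the multi-step checkout 2014/3683 = 54.7%, the one-page checkout 1198/2650 = 45.2% → the multi-step checkout
The one-page checkout wins each traffic group but the multi-step checkout wins overall — the comparison reverses. The one-page checkout's sessions skew toward search, which has a lower base rate.

Yes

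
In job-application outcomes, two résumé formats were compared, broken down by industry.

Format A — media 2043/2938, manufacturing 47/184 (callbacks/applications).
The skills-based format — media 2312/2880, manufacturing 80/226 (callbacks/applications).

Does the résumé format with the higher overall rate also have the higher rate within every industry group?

Media: Format A 2043/2938 = 69.5%, the skills-based format 2312/2880 = 80.3% → the skills-based format
Manufacturing: Format A 47/184 = 25.5%, the skills-based format 80/226 = 35.4% → the skills-based format
Overall: Format A 2090/3122 = 66.9%, the skills-based format 2392/3106 = 77.0% → the skills-based format
The skills-based format wins overall and in every industry group — no reversal.

Yes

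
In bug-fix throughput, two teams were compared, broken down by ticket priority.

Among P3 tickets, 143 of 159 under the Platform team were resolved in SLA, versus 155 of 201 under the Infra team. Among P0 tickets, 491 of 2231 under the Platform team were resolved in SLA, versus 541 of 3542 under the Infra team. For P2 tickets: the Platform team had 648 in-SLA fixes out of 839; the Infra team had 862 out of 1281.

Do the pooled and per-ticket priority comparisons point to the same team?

Yes

P3: the Platform team 143/159 = 89.9%, the Infra team 155/201 = 77.1% → the Platform team
P0: the Platform team 491/2231 = 22.0%, the Infra team 541/3542 = 15.3% → the Platform team
P2: the Platform team 648/839 = 77.2%, the Infra team 862/1281 = 67.3% → the Platform team
Overall: the Platform team 1282/3229 = 39.7%, the Infra team 1558/5024 = 31.0% → the Platform team
The Platform team wins overall and in every ticket group — no reversal.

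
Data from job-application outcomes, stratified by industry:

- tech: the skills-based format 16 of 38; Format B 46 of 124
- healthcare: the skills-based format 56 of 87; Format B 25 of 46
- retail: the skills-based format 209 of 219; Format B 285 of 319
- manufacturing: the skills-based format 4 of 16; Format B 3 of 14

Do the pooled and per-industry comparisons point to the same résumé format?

Yes

Tech: the skills-based format 16/38 = 42.1%, Format B 46/124 = 37.1% → the skills-based format
Healthcare: the skills-based format 56/87 = 64.4%, Format B 25/46 = 54.3% → the skills-based format
Retail: the skills-based format 209/219 = 95.4%, Format B 285/319 = 89.3% → the skills-based format
Manufacturing: the skills-based format 4/16 = 25.0%, Format B 3/14 = 21.4% → the skills-based format
Overall: the skills-based format 285/360 = 79.2%, Format B 359/503 = 71.4% → the skills-based format
The skills-based format wins overall and in every industry group — no reversal.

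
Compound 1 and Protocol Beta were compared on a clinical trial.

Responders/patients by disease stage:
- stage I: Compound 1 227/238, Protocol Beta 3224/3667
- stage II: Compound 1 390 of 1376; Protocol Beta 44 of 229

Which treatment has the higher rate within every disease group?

Stage I: Compound 1 227/238 = 95.4%, Protocol Beta 3224/3667 = 87.9% → Compound 1
Stage II: Compound 1 390/1376 = 28.3%, Protocol Beta 44/229 = 19.2% → Compound 1
Compound 1 has the higher rate in both groups.

Compound 1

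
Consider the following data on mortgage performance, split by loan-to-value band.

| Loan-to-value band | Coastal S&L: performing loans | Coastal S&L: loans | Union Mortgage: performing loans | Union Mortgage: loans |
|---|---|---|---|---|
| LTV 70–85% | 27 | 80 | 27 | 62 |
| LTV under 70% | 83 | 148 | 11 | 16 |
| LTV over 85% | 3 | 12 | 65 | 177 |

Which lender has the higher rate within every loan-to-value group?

LTV 70–85%: Coastal S&L 27/80 = 33.8%, Union Mortgage 27/62 = 43.5% → Union Mortgage
LTV under 70%: Coastal S&L 83/148 = 56.1%, Union Mortgage 11/16 = 68.8% → Union Mortgage
LTV over 85%: Coastal S&L 3/12 = 25.0%, Union Mortgage 65/177 = 36.7% → Union Mortgage
Union Mortgage has the higher rate in all 3 groups.

Union Mortgage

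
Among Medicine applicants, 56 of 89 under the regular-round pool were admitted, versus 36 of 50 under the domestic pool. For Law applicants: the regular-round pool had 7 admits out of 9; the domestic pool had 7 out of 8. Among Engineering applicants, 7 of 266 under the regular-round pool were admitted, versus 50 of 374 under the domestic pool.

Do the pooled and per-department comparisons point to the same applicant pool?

Medicine: the regular-round pool 56/89 = 62.9%, the domestic pool 36/50 = 72.0% → the domestic pool
Law: the regular-round pool 7/9 = 77.8%, the domestic pool 7/8 = 87.5% → the domestic pool
Engineering: the regular-round pool 7/266 = 2.6%, the domestic pool 50/374 = 13.4% → the domestic pool
Overall: the regular-round pool 70/364 = 19.2%, the domestic pool 93/432 = 21.5% → the domestic pool
The domestic pool wins overall and in every department group — no reversal.

Yes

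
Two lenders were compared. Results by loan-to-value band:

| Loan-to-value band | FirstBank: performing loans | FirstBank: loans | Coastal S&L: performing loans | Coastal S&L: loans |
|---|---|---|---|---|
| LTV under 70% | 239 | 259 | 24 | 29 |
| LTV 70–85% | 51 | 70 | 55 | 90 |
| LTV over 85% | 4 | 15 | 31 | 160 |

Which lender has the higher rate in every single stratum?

LTV under 70%: FirstBank 239/259 = 92.3%, Coastal S&L 24/29 = 82.8% → FirstBank
LTV 70–85%: FirstBank 51/70 = 72.9%, Coastal S&L 55/90 = 61.1% → FirstBank
LTV over 85%: FirstBank 4/15 = 26.7%, Coastal S&L 31/160 = 19.4% → FirstBank
FirstBank has the higher rate in all 3 groups.

FirstBank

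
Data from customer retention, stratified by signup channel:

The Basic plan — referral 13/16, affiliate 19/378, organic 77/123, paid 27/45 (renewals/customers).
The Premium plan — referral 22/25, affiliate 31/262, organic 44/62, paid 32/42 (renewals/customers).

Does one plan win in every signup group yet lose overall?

No

Referral: the Basic plan 13/16 = 81.2%, the Premium plan 22/25 = 88.0% → the Premium plan
Affiliate: the Basic plan 19/378 = 5.0%, the Premium plan 31/262 = 11.8% → the Premium plan
Organic: the Basic plan 77/123 = 62.6%, the Premium plan 44/62 = 71.0% → the Premium plan
Paid: the Basic plan 27/45 = 60.0%, the Premium plan 32/42 = 76.2% → the Premium plan
Overall: the Basic plan 136/562 = 24.2%, the Premium plan 129/391 = 33.0% → the Premium plan
The Premium plan wins overall and in every signup group — no reversal.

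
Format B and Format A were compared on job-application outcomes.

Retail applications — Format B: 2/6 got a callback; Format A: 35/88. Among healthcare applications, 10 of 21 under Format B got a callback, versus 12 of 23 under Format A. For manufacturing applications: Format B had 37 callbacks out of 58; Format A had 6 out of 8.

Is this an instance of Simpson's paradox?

Yes

Retail: Format B 2/6 = 33.3%, Format A 35/88 = 39.8% → Format A
Healthcare: Format B 10/21 = 47.6%, Format A 12/23 = 52.2% → Format A
Manufacturing: Format B 37/58 = 63.8%, Format A 6/8 = 75.0% → Format A
Overall: Format B 49/85 = 57.6%, Format A 53/119 = 44.5% → Format B
Format A wins each industry group but Format B wins overall — the comparison reverses. Format A's applications skew toward retail, which has a lower base rate.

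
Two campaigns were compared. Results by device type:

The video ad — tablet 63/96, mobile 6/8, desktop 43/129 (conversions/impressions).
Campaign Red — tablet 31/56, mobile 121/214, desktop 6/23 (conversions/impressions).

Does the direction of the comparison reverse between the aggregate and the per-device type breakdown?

Yes

Tablet: the video ad 63/96 = 65.6%, Campaign Red 31/56 = 55.4% → the video ad
Mobile: the video ad 6/8 = 75.0%, Campaign Red 121/214 = 56.5% → the video ad
Desktop: the video ad 43/129 = 33.3%, Campaign Red 6/23 = 26.1% → the video ad
Overall: the video ad 112/233 = 48.1%, Campaign Red 158/293 = 53.9% → Campaign Red
The video ad wins each device group but Campaign Red wins overall — the comparison reverses. The video ad's impressions skew toward desktop, which has a lower base rate.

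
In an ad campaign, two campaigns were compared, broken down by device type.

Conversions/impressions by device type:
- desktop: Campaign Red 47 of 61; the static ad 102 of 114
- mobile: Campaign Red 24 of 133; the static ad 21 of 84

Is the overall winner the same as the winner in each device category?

Yes

Desktop: Campaign Red 47/61 = 77.0%, the static ad 102/114 = 89.5% → the static ad
Mobile: Campaign Red 24/133 = 18.0%, the static ad 21/84 = 25.0% → the static ad
Overall: Campaign Red 71/194 = 36.6%, the static ad 123/198 = 62.1% → the static ad
The static ad wins overall and in every device group — no reversal.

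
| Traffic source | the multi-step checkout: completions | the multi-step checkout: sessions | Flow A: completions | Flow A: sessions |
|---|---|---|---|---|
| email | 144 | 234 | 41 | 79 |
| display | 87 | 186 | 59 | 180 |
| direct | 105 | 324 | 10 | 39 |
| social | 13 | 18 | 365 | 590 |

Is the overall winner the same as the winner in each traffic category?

Email: the multi-step checkout 144/234 = 61.5%, Flow A 41/79 = 51.9% → the multi-step checkout
Display: the multi-step checkout 87/186 = 46.8%, Flow A 59/180 = 32.8% → the multi-step checkout
Direct: the multi-step checkout 105/324 = 32.4%, Flow A 10/39 = 25.6% → the multi-step checkout
Social: the multi-step checkout 13/18 = 72.2%, Flow A 365/590 = 61.9% → the multi-step checkout
Overall: the multi-step checkout 349/762 = 45.8%, Flow A 475/888 = 53.5% → Flow A
The multi-step checkout wins each traffic group but Flow A wins overall — the comparison reverses. The multi-step checkout's sessions skew toward direct, which has a lower base rate.

No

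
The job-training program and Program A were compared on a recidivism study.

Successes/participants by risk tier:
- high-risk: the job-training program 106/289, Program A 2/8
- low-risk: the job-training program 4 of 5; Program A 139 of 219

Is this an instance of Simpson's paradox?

High-risk: the job-training program 106/289 = 36.7%, Program A 2/8 = 25.0% → the job-training program
Low-risk: the job-training program 4/5 = 80.0%, Program A 139/219 = 63.5% → the job-training program
Overall: the job-training program 110/294 = 37.4%, Program A 141/227 = 62.1% → Program A
The job-training program wins each risk group but Program A wins overall — the comparison reverses. The job-training program's participants skew toward high-risk, which has a lower base rate.

Yes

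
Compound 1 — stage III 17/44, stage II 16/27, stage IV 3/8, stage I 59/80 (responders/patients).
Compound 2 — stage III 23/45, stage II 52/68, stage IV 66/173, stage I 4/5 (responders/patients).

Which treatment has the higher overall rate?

Compound 1

Stage III: Compound 1 17/44 = 38.6%, Compound 2 23/45 = 51.1% → Compound 2
Stage II: Compound 1 16/27 = 59.3%, Compound 2 52/68 = 76.5% → Compound 2
Stage IV: Compound 1 3/8 = 37.5%, Compound 2 66/173 = 38.2% → Compound 2
Stage I: Compound 1 59/80 = 73.8%, Compound 2 4/5 = 80.0% → Compound 2
Overall: Compound 1 95/159 = 59.7%, Compound 2 145/291 = 49.8% → Compound 1
(Compound 2 wins every disease group but Compound 1 wins overall — Compound 2's patients skew toward the low-rate stage IV group.)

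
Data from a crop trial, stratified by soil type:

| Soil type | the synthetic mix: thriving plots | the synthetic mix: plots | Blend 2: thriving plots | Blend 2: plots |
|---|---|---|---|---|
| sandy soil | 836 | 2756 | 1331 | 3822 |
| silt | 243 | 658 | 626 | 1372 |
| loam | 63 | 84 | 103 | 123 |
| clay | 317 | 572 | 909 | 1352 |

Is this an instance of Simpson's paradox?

Sandy soil: the synthetic mix 836/2756 = 30.3%, Blend 2 1331/3822 = 34.8% → Blend 2
Silt: the synthetic mix 243/658 = 36.9%, Blend 2 626/1372 = 45.6% → Blend 2
Loam: the synthetic mix 63/84 = 75.0%, Blend 2 103/123 = 83.7% → Blend 2
Clay: the synthetic mix 317/572 = 55.4%, Blend 2 909/1352 = 67.2% → Blend 2
Overall: the synthetic mix 1459/4070 = 35.8%, Blend 2 2969/6669 = 44.5% → Blend 2
Blend 2 wins overall and in every soil group — no reversal.

No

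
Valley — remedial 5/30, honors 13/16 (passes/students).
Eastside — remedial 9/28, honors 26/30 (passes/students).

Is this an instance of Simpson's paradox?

No

Remedial: Valley 5/30 = 16.7%, Eastside 9/28 = 32.1% → Eastside
Honors: Valley 13/16 = 81.2%, Eastside 26/30 = 86.7% → Eastside
Overall: Valley 18/46 = 39.1%, Eastside 35/58 = 60.3% → Eastside
Eastside wins overall and in every student group — no reversal.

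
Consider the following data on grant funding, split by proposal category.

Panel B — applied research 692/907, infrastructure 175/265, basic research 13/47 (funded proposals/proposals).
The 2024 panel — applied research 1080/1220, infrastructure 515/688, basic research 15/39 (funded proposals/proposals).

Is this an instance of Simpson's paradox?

Applied research: Panel B 692/907 = 76.3%, the 2024 panel 1080/1220 = 88.5% → the 2024 panel
Infrastructure: Panel B 175/265 = 66.0%, the 2024 panel 515/688 = 74.9% → the 2024 panel
Basic research: Panel B 13/47 = 27.7%, the 2024 panel 15/39 = 38.5% → the 2024 panel
Overall: Panel B 880/1219 = 72.2%, the 2024 panel 1610/1947 = 82.7% → the 2024 panel
The 2024 panel wins overall and in every proposal group — no reversal.

No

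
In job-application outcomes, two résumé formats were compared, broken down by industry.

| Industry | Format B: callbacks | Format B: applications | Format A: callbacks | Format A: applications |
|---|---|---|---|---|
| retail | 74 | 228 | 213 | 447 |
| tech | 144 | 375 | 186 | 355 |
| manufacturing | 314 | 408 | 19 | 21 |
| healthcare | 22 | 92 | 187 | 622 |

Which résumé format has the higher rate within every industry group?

Format A

Retail: Format B 74/228 = 32.5%, Format A 213/447 = 47.7% → Format A
Tech: Format B 144/375 = 38.4%, Format A 186/355 = 52.4% → Format A
Manufacturing: Format B 314/408 = 77.0%, Format A 19/21 = 90.5% → Format A
Healthcare: Format B 22/92 = 23.9%, Format A 187/622 = 30.1% → Format A
Format A has the higher rate in all 4 groups.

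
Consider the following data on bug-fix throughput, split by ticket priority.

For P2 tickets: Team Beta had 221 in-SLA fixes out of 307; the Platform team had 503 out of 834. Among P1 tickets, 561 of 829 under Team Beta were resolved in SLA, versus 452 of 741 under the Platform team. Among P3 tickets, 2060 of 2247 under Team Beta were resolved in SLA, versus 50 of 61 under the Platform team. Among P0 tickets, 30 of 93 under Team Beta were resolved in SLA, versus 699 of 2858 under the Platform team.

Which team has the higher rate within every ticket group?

Team Beta

P2: Team Beta 221/307 = 72.0%, the Platform team 503/834 = 60.3% → Team Beta
P1: Team Beta 561/829 = 67.7%, the Platform team 452/741 = 61.0% → Team Beta
P3: Team Beta 2060/2247 = 91.7%, the Platform team 50/61 = 82.0% → Team Beta
P0: Team Beta 30/93 = 32.3%, the Platform team 699/2858 = 24.5% → Team Beta
Team Beta has the higher rate in all 4 groups.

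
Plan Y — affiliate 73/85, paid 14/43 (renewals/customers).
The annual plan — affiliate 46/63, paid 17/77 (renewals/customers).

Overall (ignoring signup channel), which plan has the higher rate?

Affiliate: Plan Y 73/85 = 85.9%, the annual plan 46/63 = 73.0% → Plan Y
Paid: Plan Y 14/43 = 32.6%, the annual plan 17/77 = 22.1% → Plan Y
Overall: Plan Y 87/128 = 68.0%, the annual plan 63/140 = 45.0% → Plan Y

Plan Y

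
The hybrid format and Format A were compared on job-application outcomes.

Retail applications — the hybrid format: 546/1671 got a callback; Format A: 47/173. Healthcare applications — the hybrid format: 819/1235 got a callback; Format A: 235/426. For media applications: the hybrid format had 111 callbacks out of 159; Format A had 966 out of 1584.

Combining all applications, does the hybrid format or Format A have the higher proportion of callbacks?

Retail: the hybrid format 546/1671 = 32.7%, Format A 47/173 = 27.2% → the hybrid format
Healthcare: the hybrid format 819/1235 = 66.3%, Format A 235/426 = 55.2% → the hybrid format
Media: the hybrid format 111/159 = 69.8%, Format A 966/1584 = 61.0% → the hybrid format
Overall: the hybrid format 1476/3065 = 48.2%, Format A 1248/2183 = 57.2% → Format A
(The hybrid format wins every industry group but Format A wins overall — the hybrid format's applications skew toward the low-rate retail group.)

Format A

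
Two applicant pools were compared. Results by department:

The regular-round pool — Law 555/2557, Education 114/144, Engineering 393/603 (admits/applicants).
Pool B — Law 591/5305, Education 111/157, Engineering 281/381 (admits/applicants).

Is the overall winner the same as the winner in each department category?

No

Law: the regular-round pool 555/2557 = 21.7%, Pool B 591/5305 = 11.1% → the regular-round pool
Education: the regular-round pool 114/144 = 79.2%, Pool B 111/157 = 70.7% → the regular-round pool
Engineering: the regular-round pool 393/603 = 65.2%, Pool B 281/381 = 73.8% → Pool B
Overall: the regular-round pool 1062/3304 = 32.1%, Pool B 983/5843 = 16.8% → the regular-round pool
Neither sweeps: the regular-round pool wins 2 of 3 groups, Pool B wins 1. The regular-round pool wins overall but not every group — no Simpson reversal.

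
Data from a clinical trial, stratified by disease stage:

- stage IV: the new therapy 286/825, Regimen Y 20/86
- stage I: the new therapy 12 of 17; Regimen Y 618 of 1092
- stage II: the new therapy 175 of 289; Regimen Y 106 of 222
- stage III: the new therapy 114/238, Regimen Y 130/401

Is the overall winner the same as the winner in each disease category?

Stage IV: the new therapy 286/825 = 34.7%, Regimen Y 20/86 = 23.3% → the new therapy
Stage I: the new therapy 12/17 = 70.6%, Regimen Y 618/1092 = 56.6% → the new therapy
Stage II: the new therapy 175/289 = 60.6%, Regimen Y 106/222 = 47.7% → the new therapy
Stage III: the new therapy 114/238 = 47.9%, Regimen Y 130/401 = 32.4% → the new therapy
Overall: the new therapy 587/1369 = 42.9%, Regimen Y 874/1801 = 48.5% → Regimen Y
The new therapy wins each disease group but Regimen Y wins overall — the comparison reverses. The new therapy's patients skew toward stage IV, which has a lower base rate.

No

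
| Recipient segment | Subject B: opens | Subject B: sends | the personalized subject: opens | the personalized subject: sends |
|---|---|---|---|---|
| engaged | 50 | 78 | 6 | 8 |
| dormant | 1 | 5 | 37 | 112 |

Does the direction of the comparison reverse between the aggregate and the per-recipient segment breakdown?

Engaged: Subject B 50/78 = 64.1%, the personalized subject 6/8 = 75.0% → the personalized subject
Dormant: Subject B 1/5 = 20.0%, the personalized subject 37/112 = 33.0% → the personalized subject
Overall: Subject B 51/83 = 61.4%, the personalized subject 43/120 = 35.8% → Subject B
The personalized subject wins each recipient group but Subject B wins overall — the comparison reverses. The personalized subject's sends skew toward dormant, which has a lower base rate.

Yes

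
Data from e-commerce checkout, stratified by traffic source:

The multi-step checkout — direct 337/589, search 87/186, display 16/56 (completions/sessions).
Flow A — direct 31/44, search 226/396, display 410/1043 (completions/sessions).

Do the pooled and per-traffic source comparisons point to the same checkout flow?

Direct: the multi-step checkout 337/589 = 57.2%, Flow A 31/44 = 70.5% → Flow A
Search: the multi-step checkout 87/186 = 46.8%, Flow A 226/396 = 57.1% → Flow A
Display: the multi-step checkout 16/56 = 28.6%, Flow A 410/1043 = 39.3% → Flow A
Overall: the multi-step checkout 440/831 = 52.9%, Flow A 667/1483 = 45.0% → the multi-step checkout
Flow A wins each traffic group but the multi-step checkout wins overall — the comparison reverses. Flow A's sessions skew toward display, which has a lower base rate.

No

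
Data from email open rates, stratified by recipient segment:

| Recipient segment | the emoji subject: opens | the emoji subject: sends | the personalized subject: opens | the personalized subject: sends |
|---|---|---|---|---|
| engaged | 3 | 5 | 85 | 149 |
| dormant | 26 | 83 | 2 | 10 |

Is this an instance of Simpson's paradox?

Yes

Engaged: the emoji subject 3/5 = 60.0%, the personalized subject 85/149 = 57.0% → the emoji subject
Dormant: the emoji subject 26/83 = 31.3%, the personalized subject 2/10 = 20.0% → the emoji subject
Overall: the emoji subject 29/88 = 33.0%, the personalized subject 87/159 = 54.7% → the personalized subject
The emoji subject wins each recipient group but the personalized subject wins overall — the comparison reverses. The emoji subject's sends skew toward dormant, which has a lower base rate.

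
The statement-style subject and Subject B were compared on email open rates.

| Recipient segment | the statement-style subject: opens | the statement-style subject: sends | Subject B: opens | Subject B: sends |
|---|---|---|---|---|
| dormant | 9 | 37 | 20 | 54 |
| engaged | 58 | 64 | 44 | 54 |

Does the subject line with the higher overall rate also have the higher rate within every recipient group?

Dormant: the statement-style subject 9/37 = 24.3%, Subject B 20/54 = 37.0% → Subject B
Engaged: the statement-style subject 58/64 = 90.6%, Subject B 44/54 = 81.5% → the statement-style subject
Overall: the statement-style subject 67/101 = 66.3%, Subject B 64/108 = 59.3% → the statement-style subject
Neither sweeps: the statement-style subject wins 1 of 2 groups, Subject B wins 1. The statement-style subject wins overall but not every group — no Simpson reversal.

No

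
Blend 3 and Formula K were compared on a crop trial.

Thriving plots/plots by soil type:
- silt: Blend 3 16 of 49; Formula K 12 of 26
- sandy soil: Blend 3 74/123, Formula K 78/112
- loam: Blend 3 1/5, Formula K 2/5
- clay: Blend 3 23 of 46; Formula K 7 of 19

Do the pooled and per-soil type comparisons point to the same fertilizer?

No

Silt: Blend 3 16/49 = 32.7%, Formula K 12/26 = 46.2% → Formula K
Sandy soil: Blend 3 74/123 = 60.2%, Formula K 78/112 = 69.6% → Formula K
Loam: Blend 3 1/5 = 20.0%, Formula K 2/5 = 40.0% → Formula K
Clay: Blend 3 23/46 = 50.0%, Formula K 7/19 = 36.8% → Blend 3
Overall: Blend 3 114/223 = 51.1%, Formula K 99/162 = 61.1% → Formula K
Neither sweeps: Blend 3 wins 1 of 4 groups, Formula K wins 3. Formula K wins overall but not every group — no Simpson reversal.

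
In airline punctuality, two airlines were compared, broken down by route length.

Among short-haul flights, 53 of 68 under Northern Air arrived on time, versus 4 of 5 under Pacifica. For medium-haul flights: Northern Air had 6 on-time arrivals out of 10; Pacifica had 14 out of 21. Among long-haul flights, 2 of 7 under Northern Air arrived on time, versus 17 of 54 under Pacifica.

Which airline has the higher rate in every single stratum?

Short-haul: Northern Air 53/68 = 77.9%, Pacifica 4/5 = 80.0% → Pacifica
Medium-haul: Northern Air 6/10 = 60.0%, Pacifica 14/21 = 66.7% → Pacifica
Long-haul: Northern Air 2/7 = 28.6%, Pacifica 17/54 = 31.5% → Pacifica
Pacifica has the higher rate in all 3 groups.

Pacifica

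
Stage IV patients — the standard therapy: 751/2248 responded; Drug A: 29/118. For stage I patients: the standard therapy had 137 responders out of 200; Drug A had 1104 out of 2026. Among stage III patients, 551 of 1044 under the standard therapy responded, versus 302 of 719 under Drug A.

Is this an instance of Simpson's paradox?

Yes

Stage IV: the standard therapy 751/2248 = 33.4%, Drug A 29/118 = 24.6% → the standard therapy
Stage I: the standard therapy 137/200 = 68.5%, Drug A 1104/2026 = 54.5% → the standard therapy
Stage III: the standard therapy 551/1044 = 52.8%, Drug A 302/719 = 42.0% → the standard therapy
Overall: the standard therapy 1439/3492 = 41.2%, Drug A 1435/2863 = 50.1% → Drug A
The standard therapy wins each disease group but Drug A wins overall — the comparison reverses. The standard therapy's patients skew toward stage IV, which has a lower base rate.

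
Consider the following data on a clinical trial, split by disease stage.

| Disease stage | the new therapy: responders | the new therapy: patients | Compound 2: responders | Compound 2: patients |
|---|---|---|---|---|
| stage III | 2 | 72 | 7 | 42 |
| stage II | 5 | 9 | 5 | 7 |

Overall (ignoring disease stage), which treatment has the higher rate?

Stage III: the new therapy 2/72 = 2.8%, Compound 2 7/42 = 16.7% → Compound 2
Stage II: the new therapy 5/9 = 55.6%, Compound 2 5/7 = 71.4% → Compound 2
Overall: the new therapy 7/81 = 8.6%, Compound 2 12/49 = 24.5% → Compound 2

Compound 2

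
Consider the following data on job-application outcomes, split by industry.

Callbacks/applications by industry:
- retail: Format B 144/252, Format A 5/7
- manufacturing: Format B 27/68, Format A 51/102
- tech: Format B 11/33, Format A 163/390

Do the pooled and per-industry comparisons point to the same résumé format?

Retail: Format B 144/252 = 57.1%, Format A 5/7 = 71.4% → Format A
Manufacturing: Format B 27/68 = 39.7%, Format A 51/102 = 50.0% → Format A
Tech: Format B 11/33 = 33.3%, Format A 163/390 = 41.8% → Format A
Overall: Format B 182/353 = 51.6%, Format A 219/499 = 43.9% → Format B
Format A wins each industry group but Format B wins overall — the comparison reverses. Format A's applications skew toward tech, which has a lower base rate.

No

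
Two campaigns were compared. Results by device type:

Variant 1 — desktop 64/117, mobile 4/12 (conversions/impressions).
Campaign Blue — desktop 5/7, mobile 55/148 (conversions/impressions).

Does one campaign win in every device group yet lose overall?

Yes

Desktop: Variant 1 64/117 = 54.7%, Campaign Blue 5/7 = 71.4% → Campaign Blue
Mobile: Variant 1 4/12 = 33.3%, Campaign Blue 55/148 = 37.2% → Campaign Blue
Overall: Variant 1 68/129 = 52.7%, Campaign Blue 60/155 = 38.7% → Variant 1
Campaign Blue wins each device group but Variant 1 wins overall — the comparison reverses. Campaign Blue's impressions skew toward mobile, which has a lower base rate.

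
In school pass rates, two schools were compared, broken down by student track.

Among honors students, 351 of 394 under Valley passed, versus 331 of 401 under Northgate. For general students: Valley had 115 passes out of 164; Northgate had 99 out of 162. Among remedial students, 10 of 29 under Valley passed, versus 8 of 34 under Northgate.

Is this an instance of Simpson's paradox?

Honors: Valley 351/394 = 89.1%, Northgate 331/401 = 82.5% → Valley
General: Valley 115/164 = 70.1%, Northgate 99/162 = 61.1% → Valley
Remedial: Valley 10/29 = 34.5%, Northgate 8/34 = 23.5% → Valley
Overall: Valley 476/587 = 81.1%, Northgate 438/597 = 73.4% → Valley
Valley wins overall and in every student group — no reversal.

No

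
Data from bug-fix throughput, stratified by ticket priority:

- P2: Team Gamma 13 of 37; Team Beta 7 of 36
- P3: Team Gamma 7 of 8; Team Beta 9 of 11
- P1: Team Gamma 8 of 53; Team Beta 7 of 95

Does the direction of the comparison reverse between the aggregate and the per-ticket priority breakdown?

No

P2: Team Gamma 13/37 = 35.1%, Team Beta 7/36 = 19.4% → Team Gamma
P3: Team Gamma 7/8 = 87.5%, Team Beta 9/11 = 81.8% → Team Gamma
P1: Team Gamma 8/53 = 15.1%, Team Beta 7/95 = 7.4% → Team Gamma
Overall: Team Gamma 28/98 = 28.6%, Team Beta 23/142 = 16.2% → Team Gamma
Team Gamma wins overall and in every ticket group — no reversal.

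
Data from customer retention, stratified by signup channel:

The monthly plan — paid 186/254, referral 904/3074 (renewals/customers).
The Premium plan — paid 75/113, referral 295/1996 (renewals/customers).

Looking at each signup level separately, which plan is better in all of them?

the monthly plan

Paid: the monthly plan 186/254 = 73.2%, the Premium plan 75/113 = 66.4% → the monthly plan
Referral: the monthly plan 904/3074 = 29.4%, the Premium plan 295/1996 = 14.8% → the monthly plan
The monthly plan has the higher rate in both groups.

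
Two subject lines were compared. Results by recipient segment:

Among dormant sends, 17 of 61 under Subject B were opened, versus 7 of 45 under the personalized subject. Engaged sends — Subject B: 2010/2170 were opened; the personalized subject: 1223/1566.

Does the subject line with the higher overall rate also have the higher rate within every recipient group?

Dormant: Subject B 17/61 = 27.9%, the personalized subject 7/45 = 15.6% → Subject B
Engaged: Subject B 2010/2170 = 92.6%, the personalized subject 1223/1566 = 78.1% → Subject B
Overall: Subject B 2027/2231 = 90.9%, the personalized subject 1230/1611 = 76.4% → Subject B
Subject B wins overall and in every recipient group — no reversal.

Yes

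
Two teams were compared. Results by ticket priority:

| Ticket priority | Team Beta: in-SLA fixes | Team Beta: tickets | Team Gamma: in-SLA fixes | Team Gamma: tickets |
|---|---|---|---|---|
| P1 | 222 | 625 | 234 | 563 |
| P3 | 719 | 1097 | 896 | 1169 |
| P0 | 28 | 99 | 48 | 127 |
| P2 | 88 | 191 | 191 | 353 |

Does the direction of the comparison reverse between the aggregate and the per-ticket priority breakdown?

P1: Team Beta 222/625 = 35.5%, Team Gamma 234/563 = 41.6% → Team Gamma
P3: Team Beta 719/1097 = 65.5%, Team Gamma 896/1169 = 76.6% → Team Gamma
P0: Team Beta 28/99 = 28.3%, Team Gamma 48/127 = 37.8% → Team Gamma
P2: Team Beta 88/191 = 46.1%, Team Gamma 191/353 = 54.1% → Team Gamma
Overall: Team Beta 1057/2012 = 52.5%, Team Gamma 1369/2212 = 61.9% → Team Gamma
Team Gamma wins overall and in every ticket group — no reversal.

No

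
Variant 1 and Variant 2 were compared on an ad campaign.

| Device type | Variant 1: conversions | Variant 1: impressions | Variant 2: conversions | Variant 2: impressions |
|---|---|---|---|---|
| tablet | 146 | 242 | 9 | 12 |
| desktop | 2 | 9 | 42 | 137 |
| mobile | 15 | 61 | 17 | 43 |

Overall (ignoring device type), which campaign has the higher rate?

Tablet: Variant 1 146/242 = 60.3%, Variant 2 9/12 = 75.0% → Variant 2
Desktop: Variant 1 2/9 = 22.2%, Variant 2 42/137 = 30.7% → Variant 2
Mobile: Variant 1 15/61 = 24.6%, Variant 2 17/43 = 39.5% → Variant 2
Overall: Variant 1 163/312 = 52.2%, Variant 2 68/192 = 35.4% → Variant 1
(Variant 2 wins every device group but Variant 1 wins overall — Variant 2's impressions skew toward the low-rate desktop group.)

Variant 1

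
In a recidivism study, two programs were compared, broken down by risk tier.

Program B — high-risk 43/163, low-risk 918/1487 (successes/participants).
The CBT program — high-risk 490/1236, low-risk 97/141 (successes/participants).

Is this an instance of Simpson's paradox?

High-risk: Program B 43/163 = 26.4%, the CBT program 490/1236 = 39.6% → the CBT program
Low-risk: Program B 918/1487 = 61.7%, the CBT program 97/141 = 68.8% → the CBT program
Overall: Program B 961/1650 = 58.2%, the CBT program 587/1377 = 42.6% → Program B
The CBT program wins each risk group but Program B wins overall — the comparison reverses. The CBT program's participants skew toward high-risk, which has a lower base rate.

Yes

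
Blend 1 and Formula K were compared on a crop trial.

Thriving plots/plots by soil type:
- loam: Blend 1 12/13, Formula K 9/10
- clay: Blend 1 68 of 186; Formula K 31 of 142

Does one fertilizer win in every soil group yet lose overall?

Loam: Blend 1 12/13 = 92.3%, Formula K 9/10 = 90.0% → Blend 1
Clay: Blend 1 68/186 = 36.6%, Formula K 31/142 = 21.8% → Blend 1
Overall: Blend 1 80/199 = 40.2%, Formula K 40/152 = 26.3% → Blend 1
Blend 1 wins overall and in every soil group — no reversal.

No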